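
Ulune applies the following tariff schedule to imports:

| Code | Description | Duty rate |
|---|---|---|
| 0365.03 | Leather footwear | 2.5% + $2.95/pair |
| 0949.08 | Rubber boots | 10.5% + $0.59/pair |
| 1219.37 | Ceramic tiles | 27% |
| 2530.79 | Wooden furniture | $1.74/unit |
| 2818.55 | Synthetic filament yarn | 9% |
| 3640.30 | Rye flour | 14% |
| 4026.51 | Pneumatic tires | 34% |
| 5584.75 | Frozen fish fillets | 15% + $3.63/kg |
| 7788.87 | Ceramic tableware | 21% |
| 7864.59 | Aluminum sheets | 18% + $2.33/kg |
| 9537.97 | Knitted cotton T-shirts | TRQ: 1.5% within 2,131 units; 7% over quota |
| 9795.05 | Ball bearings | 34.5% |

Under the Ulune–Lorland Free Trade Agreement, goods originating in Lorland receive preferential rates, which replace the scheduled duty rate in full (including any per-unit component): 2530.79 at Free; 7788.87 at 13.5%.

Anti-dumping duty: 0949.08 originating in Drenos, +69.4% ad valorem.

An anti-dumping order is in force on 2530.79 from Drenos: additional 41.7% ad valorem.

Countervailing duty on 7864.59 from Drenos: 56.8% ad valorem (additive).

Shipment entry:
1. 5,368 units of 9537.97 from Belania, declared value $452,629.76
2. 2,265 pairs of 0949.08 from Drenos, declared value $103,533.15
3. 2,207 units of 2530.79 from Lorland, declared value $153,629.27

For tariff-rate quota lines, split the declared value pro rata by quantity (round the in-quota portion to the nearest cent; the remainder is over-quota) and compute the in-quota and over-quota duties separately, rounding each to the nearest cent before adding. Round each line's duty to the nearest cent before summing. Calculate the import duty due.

$105,860.70

Line 1 (9537.97, Belania, 5,368 units, $452,629.76):
Code 9537.97 is under a tariff-rate quota (threshold 2,131 units). In-quota: 2,131 units at 1.5%; over-quota: 3,237 units at 7%.
Pro-rata value split: in-quota = $452,629.76 × 2,131/5,368 = $179,685.92; over-quota = $452,629.76 − $179,685.92 = $272,943.84.
In-quota duty = $179,685.92 × 1.5% = $2,695.29. Over-quota duty = $272,943.84 × 7% = $19,106.07.
Line duty = $2,695.29 + $19,106.07 = $21,801.36.
Line 2 (0949.08, Drenos, 2,265 pairs, $103,533.15):
Base rate for 0949.08 is 10.5% + $0.59/pair.
Additional duty on 0949.08 from Drenos: +69.4%. Applied ad valorem rate: 10.5% + 69.4% = 79.9%.
Duty = $103,533.15 × 79.9% + 2,265 × $0.59 = $84,059.34.
Line 3 (2530.79, Lorland, 2,207 units, $153,629.27):
Base rate for 2530.79 is $1.74/unit.
Origin Lorland qualifies under the Ulune–Lorland agreement and 2530.79 is covered: preferential rate Free applies instead.
The additional-duty order on 2530.79 targets Drenos, not Lorland; it does not apply.
Duty = $153,629.27 × 0% = $0.00.
Total = $21,801.36 + $84,059.34 + $0.00 = $105,860.70.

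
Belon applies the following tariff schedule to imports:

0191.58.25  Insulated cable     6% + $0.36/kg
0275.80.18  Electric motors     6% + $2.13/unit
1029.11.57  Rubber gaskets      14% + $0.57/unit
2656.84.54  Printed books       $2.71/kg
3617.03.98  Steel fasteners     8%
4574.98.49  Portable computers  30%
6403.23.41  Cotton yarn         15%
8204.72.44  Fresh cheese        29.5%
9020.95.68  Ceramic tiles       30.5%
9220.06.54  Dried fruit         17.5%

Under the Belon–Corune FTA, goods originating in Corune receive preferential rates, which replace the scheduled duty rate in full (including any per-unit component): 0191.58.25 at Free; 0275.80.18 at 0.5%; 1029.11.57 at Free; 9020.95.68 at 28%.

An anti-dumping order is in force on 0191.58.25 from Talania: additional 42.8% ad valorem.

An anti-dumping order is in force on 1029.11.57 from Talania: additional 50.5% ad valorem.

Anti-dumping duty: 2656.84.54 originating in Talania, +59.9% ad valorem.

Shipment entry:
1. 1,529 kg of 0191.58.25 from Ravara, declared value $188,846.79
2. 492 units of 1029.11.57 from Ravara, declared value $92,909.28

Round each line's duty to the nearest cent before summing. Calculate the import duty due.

Line 1 (0191.58.25, Ravara, 1,529 kg, $188,846.79):
Base rate for 0191.58.25 is 6% + $0.36/kg.
0191.58.25 has an FTA preferential rate, but origin Ravara is not Corune; base rate stands.
The additional-duty order on 0191.58.25 targets Talania, not Ravara; it does not apply.
Duty = $188,846.79 × 6% + 1,529 × $0.36 = $11,881.25.
Line 2 (1029.11.57, Ravara, 492 units, $92,909.28):
Base rate for 1029.11.57 is 14% + $0.57/unit.
1029.11.57 has an FTA preferential rate, but origin Ravara is not Corune; base rate stands.
The additional-duty order on 1029.11.57 targets Talania, not Ravara; it does not apply.
Duty = $92,909.28 × 14% + 492 × $0.57 = $13,287.74.
Total = $11,881.25 + $13,287.74 = $25,168.99.

$25,168.99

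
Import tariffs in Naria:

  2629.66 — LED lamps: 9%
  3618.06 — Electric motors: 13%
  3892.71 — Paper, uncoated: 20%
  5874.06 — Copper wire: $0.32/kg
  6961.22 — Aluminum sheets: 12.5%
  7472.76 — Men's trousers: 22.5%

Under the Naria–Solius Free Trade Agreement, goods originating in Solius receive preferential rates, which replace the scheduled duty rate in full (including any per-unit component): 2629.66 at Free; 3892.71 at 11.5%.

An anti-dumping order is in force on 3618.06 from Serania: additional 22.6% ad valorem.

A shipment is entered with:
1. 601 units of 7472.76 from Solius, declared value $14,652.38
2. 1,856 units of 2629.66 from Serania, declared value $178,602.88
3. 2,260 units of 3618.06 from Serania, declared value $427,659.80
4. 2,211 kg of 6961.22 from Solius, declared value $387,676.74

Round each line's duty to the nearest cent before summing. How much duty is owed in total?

$220,077.53

Line 1 (7472.76, Solius, 601 units, $14,652.38):
Base rate for 7472.76 is 22.5%.
Origin Solius is the FTA partner but 7472.76 is not on the preference list; base rate stands.
Duty = $14,652.38 × 22.5% = $3,296.79.
Line 2 (2629.66, Serania, 1,856 units, $178,602.88):
Base rate for 2629.66 is 9%.
2629.66 has an FTA preferential rate, but origin Serania is not Solius; base rate stands.
Duty = $178,602.88 × 9% = $16,074.26.
Line 3 (3618.06, Serania, 2,260 units, $427,659.80):
Base rate for 3618.06 is 13%.
Additional duty on 3618.06 from Serania: +22.6%. Applied ad valorem rate: 13% + 22.6% = 35.6%.
Duty = $427,659.80 × 35.6% = $152,246.89.
Line 4 (6961.22, Solius, 2,211 kg, $387,676.74):
Base rate for 6961.22 is 12.5%.
Origin Solius is the FTA partner but 6961.22 is not on the preference list; base rate stands.
Duty = $387,676.74 × 12.5% = $48,459.59.
Total = $3,296.79 + $16,074.26 + $152,246.89 + $48,459.59 = $220,077.53.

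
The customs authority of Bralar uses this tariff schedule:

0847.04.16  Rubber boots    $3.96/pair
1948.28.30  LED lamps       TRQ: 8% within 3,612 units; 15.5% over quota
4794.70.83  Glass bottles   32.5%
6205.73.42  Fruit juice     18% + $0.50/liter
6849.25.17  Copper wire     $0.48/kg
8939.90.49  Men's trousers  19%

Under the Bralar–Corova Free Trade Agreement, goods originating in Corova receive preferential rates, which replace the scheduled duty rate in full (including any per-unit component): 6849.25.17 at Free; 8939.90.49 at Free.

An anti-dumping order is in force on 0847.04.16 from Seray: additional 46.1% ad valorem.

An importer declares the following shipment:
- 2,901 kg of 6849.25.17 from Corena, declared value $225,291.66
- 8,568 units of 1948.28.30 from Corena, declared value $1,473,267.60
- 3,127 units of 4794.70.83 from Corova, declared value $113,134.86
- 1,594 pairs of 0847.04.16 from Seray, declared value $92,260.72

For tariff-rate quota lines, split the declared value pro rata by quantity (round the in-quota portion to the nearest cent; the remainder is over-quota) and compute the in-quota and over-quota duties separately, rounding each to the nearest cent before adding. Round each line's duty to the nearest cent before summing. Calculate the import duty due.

$268,780.96

Line 1 (6849.25.17, Corena, 2,901 kg, $225,291.66):
Base rate for 6849.25.17 is $0.48/kg.
6849.25.17 has an FTA preferential rate, but origin Corena is not Corova; base rate stands.
Duty = 2,901 × $0.48 = $1,392.48.
Line 2 (1948.28.30, Corena, 8,568 units, $1,473,267.60):
Code 1948.28.30 is under a tariff-rate quota (threshold 3,612 units). In-quota: 3,612 units at 8%; over-quota: 4,956 units at 15.5%.
Pro-rata value split: in-quota = $1,473,267.60 × 3,612/8,568 = $621,083.40; over-quota = $1,473,267.60 − $621,083.40 = $852,184.20.
In-quota duty = $621,083.40 × 8% = $49,686.67. Over-quota duty = $852,184.20 × 15.5% = $132,088.55.
Line duty = $49,686.67 + $132,088.55 = $181,775.22.
Line 3 (4794.70.83, Corova, 3,127 units, $113,134.86):
Base rate for 4794.70.83 is 32.5%.
Origin Corova is the FTA partner but 4794.70.83 is not on the preference list; base rate stands.
Duty = $113,134.86 × 32.5% = $36,768.83.
Line 4 (0847.04.16, Seray, 1,594 pairs, $92,260.72):
Base rate for 0847.04.16 is $3.96/pair.
Additional duty on 0847.04.16 from Seray: +46.1% ad valorem. Applied ad valorem rate = 46.1%.
Duty = $92,260.72 × 46.1% + 1,594 × $3.96 = $48,844.43.
Total = $1,392.48 + $181,775.22 + $36,768.83 + $48,844.43 = $268,780.96.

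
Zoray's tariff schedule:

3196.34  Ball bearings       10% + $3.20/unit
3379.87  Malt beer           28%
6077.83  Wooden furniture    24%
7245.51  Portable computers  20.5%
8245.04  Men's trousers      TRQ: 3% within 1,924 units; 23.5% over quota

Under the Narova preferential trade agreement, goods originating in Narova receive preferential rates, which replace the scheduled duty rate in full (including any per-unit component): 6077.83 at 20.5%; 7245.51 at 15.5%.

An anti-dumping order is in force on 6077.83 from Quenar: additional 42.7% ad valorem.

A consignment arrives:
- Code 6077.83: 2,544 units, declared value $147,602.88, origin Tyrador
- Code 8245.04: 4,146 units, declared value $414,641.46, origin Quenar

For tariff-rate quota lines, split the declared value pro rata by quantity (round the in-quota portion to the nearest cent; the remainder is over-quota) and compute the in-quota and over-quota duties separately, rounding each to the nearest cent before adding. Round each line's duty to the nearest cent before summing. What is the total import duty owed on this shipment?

Line 1 (6077.83, Tyrador, 2,544 units, $147,602.88):
Base rate for 6077.83 is 24%.
6077.83 has an FTA preferential rate, but origin Tyrador is not Narova; base rate stands.
The additional-duty order on 6077.83 targets Quenar, not Tyrador; it does not apply.
Duty = $147,602.88 × 24% = $35,424.69.
Line 2 (8245.04, Quenar, 4,146 units, $414,641.46):
Code 8245.04 is under a tariff-rate quota (threshold 1,924 units). In-quota: 1,924 units at 3%; over-quota: 2,222 units at 23.5%.
Pro-rata value split: in-quota = $414,641.46 × 1,924/4,146 = $192,419.24; over-quota = $414,641.46 − $192,419.24 = $222,222.22.
In-quota duty = $192,419.24 × 3% = $5,772.58. Over-quota duty = $222,222.22 × 23.5% = $52,222.22.
Line duty = $5,772.58 + $52,222.22 = $57,994.80.
Total = $35,424.69 + $57,994.80 = $93,419.49.

$93,419.49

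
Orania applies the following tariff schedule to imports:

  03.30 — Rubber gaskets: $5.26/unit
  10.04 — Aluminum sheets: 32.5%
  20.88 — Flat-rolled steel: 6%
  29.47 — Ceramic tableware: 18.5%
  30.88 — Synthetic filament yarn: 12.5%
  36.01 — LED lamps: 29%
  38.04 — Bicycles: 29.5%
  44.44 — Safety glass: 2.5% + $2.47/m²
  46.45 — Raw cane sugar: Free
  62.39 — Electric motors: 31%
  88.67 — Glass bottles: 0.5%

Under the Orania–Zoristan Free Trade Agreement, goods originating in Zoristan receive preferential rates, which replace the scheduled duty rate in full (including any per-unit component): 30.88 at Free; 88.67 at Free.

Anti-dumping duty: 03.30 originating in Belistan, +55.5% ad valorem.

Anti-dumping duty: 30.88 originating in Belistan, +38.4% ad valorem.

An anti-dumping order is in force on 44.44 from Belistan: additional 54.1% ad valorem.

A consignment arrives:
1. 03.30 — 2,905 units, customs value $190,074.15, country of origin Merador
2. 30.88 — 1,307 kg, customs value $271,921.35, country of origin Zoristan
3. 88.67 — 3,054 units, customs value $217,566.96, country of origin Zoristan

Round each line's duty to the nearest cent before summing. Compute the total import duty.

Line 1 (03.30, Merador, 2,905 units, $190,074.15):
Base rate for 03.30 is $5.26/unit.
The additional-duty order on 03.30 targets Belistan, not Merador; it does not apply.
Duty = 2,905 × $5.26 = $15,280.30.
Line 2 (30.88, Zoristan, 1,307 kg, $271,921.35):
Base rate for 30.88 is 12.5%.
Origin Zoristan qualifies under the Orania–Zoristan agreement and 30.88 is covered: preferential rate Free applies instead.
The additional-duty order on 30.88 targets Belistan, not Zoristan; it does not apply.
Duty = $271,921.35 × 0% = $0.00.
Line 3 (88.67, Zoristan, 3,054 units, $217,566.96):
Base rate for 88.67 is 0.5%.
Origin Zoristan qualifies under the Orania–Zoristan agreement and 88.67 is covered: preferential rate Free applies instead.
Duty = $217,566.96 × 0% = $0.00.
Total = $15,280.30 + $0.00 + $0.00 = $15,280.30.

$15,280.30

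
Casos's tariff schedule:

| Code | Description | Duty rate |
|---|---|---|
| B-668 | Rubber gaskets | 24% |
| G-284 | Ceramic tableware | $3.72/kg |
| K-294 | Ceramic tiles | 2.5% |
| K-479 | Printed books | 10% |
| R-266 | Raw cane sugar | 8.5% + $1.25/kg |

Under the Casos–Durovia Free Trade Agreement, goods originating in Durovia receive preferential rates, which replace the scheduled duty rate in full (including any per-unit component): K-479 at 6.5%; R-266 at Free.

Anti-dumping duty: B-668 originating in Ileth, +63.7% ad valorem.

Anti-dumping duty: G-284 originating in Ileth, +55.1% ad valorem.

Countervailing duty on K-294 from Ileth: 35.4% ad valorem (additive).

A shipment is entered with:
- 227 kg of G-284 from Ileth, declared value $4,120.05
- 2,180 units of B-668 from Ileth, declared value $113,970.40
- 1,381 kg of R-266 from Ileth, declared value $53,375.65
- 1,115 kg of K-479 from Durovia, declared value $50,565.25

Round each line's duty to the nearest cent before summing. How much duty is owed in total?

Line 1 (G-284, Ileth, 227 kg, $4,120.05):
Base rate for G-284 is $3.72/kg.
Additional duty on G-284 from Ileth: +55.1% ad valorem. Applied ad valorem rate = 55.1%.
Duty = $4,120.05 × 55.1% + 227 × $3.72 = $3,114.59.
Line 2 (B-668, Ileth, 2,180 units, $113,970.40):
Base rate for B-668 is 24%.
Additional duty on B-668 from Ileth: +63.7%. Applied ad valorem rate: 24% + 63.7% = 87.7%.
Duty = $113,970.40 × 87.7% = $99,952.04.
Line 3 (R-266, Ileth, 1,381 kg, $53,375.65):
Base rate for R-266 is 8.5% + $1.25/kg.
R-266 has an FTA preferential rate, but origin Ileth is not Durovia; base rate stands.
Duty = $53,375.65 × 8.5% + 1,381 × $1.25 = $6,263.18.
Line 4 (K-479, Durovia, 1,115 kg, $50,565.25):
Base rate for K-479 is 10%.
Origin Durovia qualifies under the Casos–Durovia agreement and K-479 is covered: preferential rate 6.5% applies instead.
Duty = $50,565.25 × 6.5% = $3,286.74.
Total = $3,114.59 + $99,952.04 + $6,263.18 + $3,286.74 = $112,616.55.

$112,616.55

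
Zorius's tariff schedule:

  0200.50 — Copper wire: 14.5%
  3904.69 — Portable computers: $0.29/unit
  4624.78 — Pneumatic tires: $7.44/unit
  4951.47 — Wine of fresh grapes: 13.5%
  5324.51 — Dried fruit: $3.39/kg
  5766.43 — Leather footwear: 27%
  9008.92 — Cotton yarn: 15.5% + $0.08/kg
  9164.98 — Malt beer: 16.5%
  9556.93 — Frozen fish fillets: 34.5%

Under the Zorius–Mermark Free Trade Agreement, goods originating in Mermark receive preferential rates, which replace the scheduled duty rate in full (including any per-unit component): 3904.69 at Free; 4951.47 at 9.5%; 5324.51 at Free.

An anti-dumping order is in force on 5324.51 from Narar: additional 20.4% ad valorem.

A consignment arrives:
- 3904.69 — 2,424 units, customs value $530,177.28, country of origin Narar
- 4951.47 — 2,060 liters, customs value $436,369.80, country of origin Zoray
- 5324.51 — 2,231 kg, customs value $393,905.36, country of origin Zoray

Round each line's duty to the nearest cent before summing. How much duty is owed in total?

$67,175.97

Line 1 (3904.69, Narar, 2,424 units, $530,177.28):
Base rate for 3904.69 is $0.29/unit.
3904.69 has an FTA preferential rate, but origin Narar is not Mermark; base rate stands.
Duty = 2,424 × $0.29 = $702.96.
Line 2 (4951.47, Zoray, 2,060 liters, $436,369.80):
Base rate for 4951.47 is 13.5%.
4951.47 has an FTA preferential rate, but origin Zoray is not Mermark; base rate stands.
Duty = $436,369.80 × 13.5% = $58,909.92.
Line 3 (5324.51, Zoray, 2,231 kg, $393,905.36):
Base rate for 5324.51 is $3.39/kg.
5324.51 has an FTA preferential rate, but origin Zoray is not Mermark; base rate stands.
The additional-duty order on 5324.51 targets Narar, not Zoray; it does not apply.
Duty = 2,231 × $3.39 = $7,563.09.
Total = $702.96 + $58,909.92 + $7,563.09 = $67,175.97.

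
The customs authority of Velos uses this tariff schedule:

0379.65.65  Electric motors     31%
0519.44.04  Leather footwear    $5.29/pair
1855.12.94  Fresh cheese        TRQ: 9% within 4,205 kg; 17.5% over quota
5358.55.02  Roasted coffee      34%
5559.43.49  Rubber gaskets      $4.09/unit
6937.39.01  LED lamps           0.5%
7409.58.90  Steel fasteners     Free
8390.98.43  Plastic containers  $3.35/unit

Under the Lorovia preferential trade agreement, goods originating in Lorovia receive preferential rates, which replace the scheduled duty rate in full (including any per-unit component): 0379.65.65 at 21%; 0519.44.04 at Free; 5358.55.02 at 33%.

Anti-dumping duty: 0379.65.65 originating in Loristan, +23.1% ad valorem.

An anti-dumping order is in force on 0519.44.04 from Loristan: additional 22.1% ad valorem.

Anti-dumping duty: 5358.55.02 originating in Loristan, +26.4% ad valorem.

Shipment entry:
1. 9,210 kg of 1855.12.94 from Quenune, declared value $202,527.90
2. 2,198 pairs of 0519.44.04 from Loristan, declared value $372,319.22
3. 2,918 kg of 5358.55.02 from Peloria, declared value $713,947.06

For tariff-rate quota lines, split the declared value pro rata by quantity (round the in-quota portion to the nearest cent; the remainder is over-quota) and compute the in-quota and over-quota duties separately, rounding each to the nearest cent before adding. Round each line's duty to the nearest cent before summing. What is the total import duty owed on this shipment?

$364,234.58

Line 1 (1855.12.94, Quenune, 9,210 kg, $202,527.90):
Code 1855.12.94 is under a tariff-rate quota (threshold 4,205 kg). In-quota: 4,205 kg at 9%; over-quota: 5,005 kg at 17.5%.
Pro-rata value split: in-quota = $202,527.90 × 4,205/9,210 = $92,467.95; over-quota = $202,527.90 − $92,467.95 = $110,059.95.
In-quota duty = $92,467.95 × 9% = $8,322.12. Over-quota duty = $110,059.95 × 17.5% = $19,260.49.
Line duty = $8,322.12 + $19,260.49 = $27,582.61.
Line 2 (0519.44.04, Loristan, 2,198 pairs, $372,319.22):
Base rate for 0519.44.04 is $5.29/pair.
0519.44.04 has an FTA preferential rate, but origin Loristan is not Lorovia; base rate stands.
Additional duty on 0519.44.04 from Loristan: +22.1% ad valorem. Applied ad valorem rate = 22.1%.
Duty = $372,319.22 × 22.1% + 2,198 × $5.29 = $93,909.97.
Line 3 (5358.55.02, Peloria, 2,918 kg, $713,947.06):
Base rate for 5358.55.02 is 34%.
5358.55.02 has an FTA preferential rate, but origin Peloria is not Lorovia; base rate stands.
The additional-duty order on 5358.55.02 targets Loristan, not Peloria; it does not apply.
Duty = $713,947.06 × 34% = $242,742.00.
Total = $27,582.61 + $93,909.97 + $242,742.00 = $364,234.58.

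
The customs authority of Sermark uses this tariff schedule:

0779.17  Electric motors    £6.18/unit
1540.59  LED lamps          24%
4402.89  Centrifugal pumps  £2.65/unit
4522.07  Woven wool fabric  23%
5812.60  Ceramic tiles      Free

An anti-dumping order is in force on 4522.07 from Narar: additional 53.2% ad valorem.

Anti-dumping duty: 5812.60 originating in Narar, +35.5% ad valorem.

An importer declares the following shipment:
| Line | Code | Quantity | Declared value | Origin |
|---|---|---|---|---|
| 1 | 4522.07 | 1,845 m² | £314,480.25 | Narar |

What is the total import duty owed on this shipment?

£239,633.95

Line 1 (4522.07, Narar, 1,845 m², £314,480.25):
Base rate for 4522.07 is 23%.
Additional duty on 4522.07 from Narar: +53.2%. Applied ad valorem rate: 23% + 53.2% = 76.2%.
Duty = £314,480.25 × 76.2% = £239,633.95.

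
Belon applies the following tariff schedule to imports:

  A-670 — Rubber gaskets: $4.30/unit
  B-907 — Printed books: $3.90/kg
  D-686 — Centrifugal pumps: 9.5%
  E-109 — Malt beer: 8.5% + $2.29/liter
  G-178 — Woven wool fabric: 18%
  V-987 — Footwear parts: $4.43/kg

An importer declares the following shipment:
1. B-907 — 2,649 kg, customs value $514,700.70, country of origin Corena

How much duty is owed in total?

Line 1 (B-907, Corena, 2,649 kg, $514,700.70):
Base rate for B-907 is $3.90/kg.
Duty = 2,649 × $3.90 = $10,331.10.

$10,331.10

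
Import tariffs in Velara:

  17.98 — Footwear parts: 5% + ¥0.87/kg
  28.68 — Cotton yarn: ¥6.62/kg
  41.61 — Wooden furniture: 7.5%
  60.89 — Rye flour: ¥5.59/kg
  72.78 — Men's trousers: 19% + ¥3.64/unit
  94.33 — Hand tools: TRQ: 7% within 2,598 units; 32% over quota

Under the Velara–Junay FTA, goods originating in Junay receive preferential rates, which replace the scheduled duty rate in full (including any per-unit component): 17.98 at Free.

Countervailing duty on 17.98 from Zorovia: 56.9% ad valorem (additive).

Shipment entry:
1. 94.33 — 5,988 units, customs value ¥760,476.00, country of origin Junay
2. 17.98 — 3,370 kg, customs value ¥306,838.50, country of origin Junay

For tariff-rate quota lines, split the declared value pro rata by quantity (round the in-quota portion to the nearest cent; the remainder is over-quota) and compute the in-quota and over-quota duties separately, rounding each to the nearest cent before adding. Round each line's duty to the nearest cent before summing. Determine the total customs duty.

¥160,865.82

Line 1 (94.33, Junay, 5,988 units, ¥760,476.00):
Code 94.33 is under a tariff-rate quota (threshold 2,598 units). In-quota: 2,598 units at 7%; over-quota: 3,390 units at 32%.
Pro-rata value split: in-quota = ¥760,476.00 × 2,598/5,988 = ¥329,946.00; over-quota = ¥760,476.00 − ¥329,946.00 = ¥430,530.00.
In-quota duty = ¥329,946.00 × 7% = ¥23,096.22. Over-quota duty = ¥430,530.00 × 32% = ¥137,769.60.
Line duty = ¥23,096.22 + ¥137,769.60 = ¥160,865.82.
Line 2 (17.98, Junay, 3,370 kg, ¥306,838.50):
Base rate for 17.98 is 5% + ¥0.87/kg.
Origin Junay qualifies under the Velara–Junay agreement and 17.98 is covered: preferential rate Free applies instead.
The additional-duty order on 17.98 targets Zorovia, not Junay; it does not apply.
Duty = ¥306,838.50 × 0% = ¥0.00.
Total = ¥160,865.82 + ¥0.00 = ¥160,865.82.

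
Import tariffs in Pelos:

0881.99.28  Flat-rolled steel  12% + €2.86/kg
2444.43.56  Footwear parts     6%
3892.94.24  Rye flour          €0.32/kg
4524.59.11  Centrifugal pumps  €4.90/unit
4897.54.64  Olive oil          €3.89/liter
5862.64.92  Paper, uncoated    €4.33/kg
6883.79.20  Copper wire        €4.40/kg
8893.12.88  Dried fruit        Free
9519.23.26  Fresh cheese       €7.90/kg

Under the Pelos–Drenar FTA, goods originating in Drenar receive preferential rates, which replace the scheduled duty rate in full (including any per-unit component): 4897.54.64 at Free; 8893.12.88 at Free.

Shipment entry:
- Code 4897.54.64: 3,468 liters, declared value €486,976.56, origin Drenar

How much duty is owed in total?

Line 1 (4897.54.64, Drenar, 3,468 liters, €486,976.56):
Base rate for 4897.54.64 is €3.89/liter.
Origin Drenar qualifies under the Pelos–Drenar agreement and 4897.54.64 is covered: preferential rate Free applies instead.
Duty = €486,976.56 × 0% = €0.00.

€0.00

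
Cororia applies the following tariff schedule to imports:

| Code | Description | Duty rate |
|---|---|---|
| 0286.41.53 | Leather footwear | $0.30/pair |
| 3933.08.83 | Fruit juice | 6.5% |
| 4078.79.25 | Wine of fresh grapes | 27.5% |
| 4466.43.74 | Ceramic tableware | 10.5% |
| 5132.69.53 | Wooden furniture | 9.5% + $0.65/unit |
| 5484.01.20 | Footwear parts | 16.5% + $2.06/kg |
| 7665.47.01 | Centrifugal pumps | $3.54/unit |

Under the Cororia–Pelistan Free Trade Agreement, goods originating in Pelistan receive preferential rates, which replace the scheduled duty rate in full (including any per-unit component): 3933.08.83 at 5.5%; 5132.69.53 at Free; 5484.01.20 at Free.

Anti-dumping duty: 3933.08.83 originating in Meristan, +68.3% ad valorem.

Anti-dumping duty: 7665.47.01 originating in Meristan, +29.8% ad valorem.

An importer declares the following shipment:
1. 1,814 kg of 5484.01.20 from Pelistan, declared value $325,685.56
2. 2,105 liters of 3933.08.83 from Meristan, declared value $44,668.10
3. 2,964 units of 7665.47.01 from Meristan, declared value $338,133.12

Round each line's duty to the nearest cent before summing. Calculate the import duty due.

$144,667.97

Line 1 (5484.01.20, Pelistan, 1,814 kg, $325,685.56):
Base rate for 5484.01.20 is 16.5% + $2.06/kg.
Origin Pelistan qualifies under the Cororia–Pelistan agreement and 5484.01.20 is covered: preferential rate Free applies instead.
Duty = $325,685.56 × 0% = $0.00.
Line 2 (3933.08.83, Meristan, 2,105 liters, $44,668.10):
Base rate for 3933.08.83 is 6.5%.
3933.08.83 has an FTA preferential rate, but origin Meristan is not Pelistan; base rate stands.
Additional duty on 3933.08.83 from Meristan: +68.3%. Applied ad valorem rate: 6.5% + 68.3% = 74.8%.
Duty = $44,668.10 × 74.8% = $33,411.74.
Line 3 (7665.47.01, Meristan, 2,964 units, $338,133.12):
Base rate for 7665.47.01 is $3.54/unit.
Additional duty on 7665.47.01 from Meristan: +29.8% ad valorem. Applied ad valorem rate = 29.8%.
Duty = $338,133.12 × 29.8% + 2,964 × $3.54 = $111,256.23.
Total = $0.00 + $33,411.74 + $111,256.23 = $144,667.97.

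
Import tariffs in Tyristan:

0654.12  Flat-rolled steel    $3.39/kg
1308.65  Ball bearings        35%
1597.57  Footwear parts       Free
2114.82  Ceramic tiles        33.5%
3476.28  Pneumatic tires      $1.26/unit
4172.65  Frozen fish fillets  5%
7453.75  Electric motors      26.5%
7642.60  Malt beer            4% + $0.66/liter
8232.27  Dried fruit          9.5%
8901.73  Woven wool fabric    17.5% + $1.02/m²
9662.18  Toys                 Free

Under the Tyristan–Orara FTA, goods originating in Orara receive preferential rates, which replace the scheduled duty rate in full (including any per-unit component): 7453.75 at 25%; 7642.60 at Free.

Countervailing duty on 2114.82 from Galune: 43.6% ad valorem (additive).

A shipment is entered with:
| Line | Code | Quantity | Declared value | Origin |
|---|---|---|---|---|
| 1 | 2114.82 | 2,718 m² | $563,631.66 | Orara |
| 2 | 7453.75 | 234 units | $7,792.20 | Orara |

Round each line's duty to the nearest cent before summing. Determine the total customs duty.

Line 1 (2114.82, Orara, 2,718 m², $563,631.66):
Base rate for 2114.82 is 33.5%.
Origin Orara is the FTA partner but 2114.82 is not on the preference list; base rate stands.
The additional-duty order on 2114.82 targets Galune, not Orara; it does not apply.
Duty = $563,631.66 × 33.5% = $188,816.61.
Line 2 (7453.75, Orara, 234 units, $7,792.20):
Base rate for 7453.75 is 26.5%.
Origin Orara qualifies under the Tyristan–Orara agreement and 7453.75 is covered: preferential rate 25% applies instead.
Duty = $7,792.20 × 25% = $1,948.05.
Total = $188,816.61 + $1,948.05 = $190,764.66.

$190,764.66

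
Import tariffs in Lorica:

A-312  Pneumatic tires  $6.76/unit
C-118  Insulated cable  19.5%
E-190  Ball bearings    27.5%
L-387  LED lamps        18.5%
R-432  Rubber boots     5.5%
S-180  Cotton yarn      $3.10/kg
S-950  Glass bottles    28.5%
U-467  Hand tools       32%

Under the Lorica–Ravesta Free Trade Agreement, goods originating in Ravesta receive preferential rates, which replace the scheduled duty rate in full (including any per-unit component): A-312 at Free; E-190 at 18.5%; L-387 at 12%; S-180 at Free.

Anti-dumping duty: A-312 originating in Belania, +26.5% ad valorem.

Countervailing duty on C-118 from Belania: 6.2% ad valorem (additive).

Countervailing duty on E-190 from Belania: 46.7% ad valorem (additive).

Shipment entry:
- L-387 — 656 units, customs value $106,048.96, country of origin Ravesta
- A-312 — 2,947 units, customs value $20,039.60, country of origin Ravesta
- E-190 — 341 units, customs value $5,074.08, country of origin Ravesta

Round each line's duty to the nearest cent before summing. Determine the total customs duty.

Line 1 (L-387, Ravesta, 656 units, $106,048.96):
Base rate for L-387 is 18.5%.
Origin Ravesta qualifies under the Lorica–Ravesta agreement and L-387 is covered: preferential rate 12% applies instead.
Duty = $106,048.96 × 12% = $12,725.88.
Line 2 (A-312, Ravesta, 2,947 units, $20,039.60):
Base rate for A-312 is $6.76/unit.
Origin Ravesta qualifies under the Lorica–Ravesta agreement and A-312 is covered: preferential rate Free applies instead.
The additional-duty order on A-312 targets Belania, not Ravesta; it does not apply.
Duty = $20,039.60 × 0% = $0.00.
Line 3 (E-190, Ravesta, 341 units, $5,074.08):
Base rate for E-190 is 27.5%.
Origin Ravesta qualifies under the Lorica–Ravesta agreement and E-190 is covered: preferential rate 18.5% applies instead.
The additional-duty order on E-190 targets Belania, not Ravesta; it does not apply.
Duty = $5,074.08 × 18.5% = $938.70.
Total = $12,725.88 + $0.00 + $938.70 = $13,664.58.

$13,664.58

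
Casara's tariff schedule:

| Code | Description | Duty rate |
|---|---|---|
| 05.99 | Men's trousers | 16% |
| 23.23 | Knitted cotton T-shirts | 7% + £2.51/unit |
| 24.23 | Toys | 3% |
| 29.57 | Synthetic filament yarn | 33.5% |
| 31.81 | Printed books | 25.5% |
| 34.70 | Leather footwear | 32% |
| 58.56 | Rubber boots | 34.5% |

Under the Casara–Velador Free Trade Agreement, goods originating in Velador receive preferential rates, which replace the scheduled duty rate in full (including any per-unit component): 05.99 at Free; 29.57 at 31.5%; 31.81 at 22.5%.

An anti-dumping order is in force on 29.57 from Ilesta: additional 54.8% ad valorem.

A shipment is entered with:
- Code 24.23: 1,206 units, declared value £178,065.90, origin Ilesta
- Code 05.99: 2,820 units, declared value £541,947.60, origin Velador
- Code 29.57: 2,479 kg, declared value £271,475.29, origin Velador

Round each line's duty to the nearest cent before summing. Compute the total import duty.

Line 1 (24.23, Ilesta, 1,206 units, £178,065.90):
Base rate for 24.23 is 3%.
Duty = £178,065.90 × 3% = £5,341.98.
Line 2 (05.99, Velador, 2,820 units, £541,947.60):
Base rate for 05.99 is 16%.
Origin Velador qualifies under the Casara–Velador agreement and 05.99 is covered: preferential rate Free applies instead.
Duty = £541,947.60 × 0% = £0.00.
Line 3 (29.57, Velador, 2,479 kg, £271,475.29):
Base rate for 29.57 is 33.5%.
Origin Velador qualifies under the Casara–Velador agreement and 29.57 is covered: preferential rate 31.5% applies instead.
The additional-duty order on 29.57 targets Ilesta, not Velador; it does not apply.
Duty = £271,475.29 × 31.5% = £85,514.72.
Total = £5,341.98 + £0.00 + £85,514.72 = £90,856.70.

£90,856.70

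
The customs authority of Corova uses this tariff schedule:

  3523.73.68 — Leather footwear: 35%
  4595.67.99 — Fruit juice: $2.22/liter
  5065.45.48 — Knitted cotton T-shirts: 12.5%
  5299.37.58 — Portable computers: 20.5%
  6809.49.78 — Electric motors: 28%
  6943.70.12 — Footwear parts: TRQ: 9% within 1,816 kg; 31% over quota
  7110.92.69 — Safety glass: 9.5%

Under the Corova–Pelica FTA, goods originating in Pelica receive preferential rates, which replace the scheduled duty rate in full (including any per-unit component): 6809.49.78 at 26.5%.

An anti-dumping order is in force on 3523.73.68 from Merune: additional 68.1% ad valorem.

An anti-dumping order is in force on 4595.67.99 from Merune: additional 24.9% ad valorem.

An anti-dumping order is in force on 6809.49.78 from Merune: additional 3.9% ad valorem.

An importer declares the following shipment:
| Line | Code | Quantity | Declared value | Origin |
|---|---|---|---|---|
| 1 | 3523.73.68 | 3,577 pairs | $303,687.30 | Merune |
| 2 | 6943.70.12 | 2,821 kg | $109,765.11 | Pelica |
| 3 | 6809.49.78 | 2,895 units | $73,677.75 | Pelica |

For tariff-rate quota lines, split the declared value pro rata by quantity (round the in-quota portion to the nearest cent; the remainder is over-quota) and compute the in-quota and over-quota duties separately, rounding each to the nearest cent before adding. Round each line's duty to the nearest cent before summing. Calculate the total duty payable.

$351,108.07

Line 1 (3523.73.68, Merune, 3,577 pairs, $303,687.30):
Base rate for 3523.73.68 is 35%.
Additional duty on 3523.73.68 from Merune: +68.1%. Applied ad valorem rate: 35% + 68.1% = 103.1%.
Duty = $303,687.30 × 103.1% = $313,101.61.
Line 2 (6943.70.12, Pelica, 2,821 kg, $109,765.11):
Code 6943.70.12 is under a tariff-rate quota (threshold 1,816 kg). In-quota: 1,816 kg at 9%; over-quota: 1,005 kg at 31%.
Pro-rata value split: in-quota = $109,765.11 × 1,816/2,821 = $70,660.56; over-quota = $109,765.11 − $70,660.56 = $39,104.55.
In-quota duty = $70,660.56 × 9% = $6,359.45. Over-quota duty = $39,104.55 × 31% = $12,122.41.
Line duty = $6,359.45 + $12,122.41 = $18,481.86.
Line 3 (6809.49.78, Pelica, 2,895 units, $73,677.75):
Base rate for 6809.49.78 is 28%.
Origin Pelica qualifies under the Corova–Pelica agreement and 6809.49.78 is covered: preferential rate 26.5% applies instead.
The additional-duty order on 6809.49.78 targets Merune, not Pelica; it does not apply.
Duty = $73,677.75 × 26.5% = $19,524.60.
Total = $313,101.61 + $18,481.86 + $19,524.60 = $351,108.07.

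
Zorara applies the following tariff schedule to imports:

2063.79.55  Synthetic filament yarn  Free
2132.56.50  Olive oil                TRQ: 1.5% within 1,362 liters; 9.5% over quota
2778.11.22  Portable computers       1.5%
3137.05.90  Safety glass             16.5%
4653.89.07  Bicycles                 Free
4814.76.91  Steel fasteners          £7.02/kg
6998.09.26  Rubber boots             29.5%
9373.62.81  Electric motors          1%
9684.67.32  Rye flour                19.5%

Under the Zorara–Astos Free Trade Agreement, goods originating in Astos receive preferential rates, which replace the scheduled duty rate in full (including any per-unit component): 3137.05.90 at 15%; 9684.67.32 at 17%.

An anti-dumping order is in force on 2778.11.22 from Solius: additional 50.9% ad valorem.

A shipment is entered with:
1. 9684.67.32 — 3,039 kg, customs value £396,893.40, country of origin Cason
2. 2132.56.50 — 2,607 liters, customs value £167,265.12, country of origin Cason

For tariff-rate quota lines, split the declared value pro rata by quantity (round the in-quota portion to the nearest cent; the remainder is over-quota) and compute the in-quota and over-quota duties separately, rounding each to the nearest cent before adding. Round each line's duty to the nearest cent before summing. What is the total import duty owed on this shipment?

Line 1 (9684.67.32, Cason, 3,039 kg, £396,893.40):
Base rate for 9684.67.32 is 19.5%.
9684.67.32 has an FTA preferential rate, but origin Cason is not Astos; base rate stands.
Duty = £396,893.40 × 19.5% = £77,394.21.
Line 2 (2132.56.50, Cason, 2,607 liters, £167,265.12):
Code 2132.56.50 is under a tariff-rate quota (threshold 1,362 liters). In-quota: 1,362 liters at 1.5%; over-quota: 1,245 liters at 9.5%.
Pro-rata value split: in-quota = £167,265.12 × 1,362/2,607 = £87,385.92; over-quota = £167,265.12 − £87,385.92 = £79,879.20.
In-quota duty = £87,385.92 × 1.5% = £1,310.79. Over-quota duty = £79,879.20 × 9.5% = £7,588.52.
Line duty = £1,310.79 + £7,588.52 = £8,899.31.
Total = £77,394.21 + £8,899.31 = £86,293.52.

£86,293.52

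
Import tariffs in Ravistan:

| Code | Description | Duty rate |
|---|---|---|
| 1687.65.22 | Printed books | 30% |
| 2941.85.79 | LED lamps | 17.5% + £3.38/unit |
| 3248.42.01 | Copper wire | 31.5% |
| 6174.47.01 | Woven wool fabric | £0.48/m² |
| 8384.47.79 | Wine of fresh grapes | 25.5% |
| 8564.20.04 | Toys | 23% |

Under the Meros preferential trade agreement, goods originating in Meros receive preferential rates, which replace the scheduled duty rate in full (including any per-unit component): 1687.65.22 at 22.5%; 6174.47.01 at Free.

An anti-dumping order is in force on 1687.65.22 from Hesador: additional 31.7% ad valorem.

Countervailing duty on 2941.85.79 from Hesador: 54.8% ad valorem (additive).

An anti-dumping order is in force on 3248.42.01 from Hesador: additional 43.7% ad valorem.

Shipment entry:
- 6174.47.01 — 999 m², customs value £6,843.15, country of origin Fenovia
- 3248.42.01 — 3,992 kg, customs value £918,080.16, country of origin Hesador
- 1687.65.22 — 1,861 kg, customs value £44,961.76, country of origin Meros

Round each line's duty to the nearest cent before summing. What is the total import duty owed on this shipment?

Line 1 (6174.47.01, Fenovia, 999 m², £6,843.15):
Base rate for 6174.47.01 is £0.48/m².
6174.47.01 has an FTA preferential rate, but origin Fenovia is not Meros; base rate stands.
Duty = 999 × £0.48 = £479.52.
Line 2 (3248.42.01, Hesador, 3,992 kg, £918,080.16):
Base rate for 3248.42.01 is 31.5%.
Additional duty on 3248.42.01 from Hesador: +43.7%. Applied ad valorem rate: 31.5% + 43.7% = 75.2%.
Duty = £918,080.16 × 75.2% = £690,396.28.
Line 3 (1687.65.22, Meros, 1,861 kg, £44,961.76):
Base rate for 1687.65.22 is 30%.
Origin Meros qualifies under the Ravistan–Meros agreement and 1687.65.22 is covered: preferential rate 22.5% applies instead.
The additional-duty order on 1687.65.22 targets Hesador, not Meros; it does not apply.
Duty = £44,961.76 × 22.5% = £10,116.40.
Total = £479.52 + £690,396.28 + £10,116.40 = £700,992.20.

£700,992.20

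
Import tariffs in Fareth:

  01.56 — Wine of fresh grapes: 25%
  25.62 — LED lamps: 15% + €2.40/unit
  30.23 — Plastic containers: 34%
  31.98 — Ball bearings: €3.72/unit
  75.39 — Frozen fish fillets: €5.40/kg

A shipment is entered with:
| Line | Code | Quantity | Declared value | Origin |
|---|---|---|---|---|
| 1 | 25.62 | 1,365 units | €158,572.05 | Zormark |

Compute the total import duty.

€27,061.81

Line 1 (25.62, Zormark, 1,365 units, €158,572.05):
Base rate for 25.62 is 15% + €2.40/unit.
Duty = €158,572.05 × 15% + 1,365 × €2.40 = €27,061.81.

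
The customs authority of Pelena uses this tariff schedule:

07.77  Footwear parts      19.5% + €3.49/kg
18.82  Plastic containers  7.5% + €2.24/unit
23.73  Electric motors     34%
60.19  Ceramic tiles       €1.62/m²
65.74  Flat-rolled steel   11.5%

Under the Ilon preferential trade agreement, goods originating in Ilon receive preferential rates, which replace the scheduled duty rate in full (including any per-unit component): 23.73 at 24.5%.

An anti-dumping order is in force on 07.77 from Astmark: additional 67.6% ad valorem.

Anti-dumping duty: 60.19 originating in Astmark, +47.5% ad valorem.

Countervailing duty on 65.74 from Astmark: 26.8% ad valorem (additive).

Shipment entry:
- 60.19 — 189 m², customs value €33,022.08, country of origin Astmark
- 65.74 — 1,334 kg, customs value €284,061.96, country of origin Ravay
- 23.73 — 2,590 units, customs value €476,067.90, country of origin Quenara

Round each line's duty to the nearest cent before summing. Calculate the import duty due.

Line 1 (60.19, Astmark, 189 m², €33,022.08):
Base rate for 60.19 is €1.62/m².
Additional duty on 60.19 from Astmark: +47.5% ad valorem. Applied ad valorem rate = 47.5%.
Duty = €33,022.08 × 47.5% + 189 × €1.62 = €15,991.67.
Line 2 (65.74, Ravay, 1,334 kg, €284,061.96):
Base rate for 65.74 is 11.5%.
The additional-duty order on 65.74 targets Astmark, not Ravay; it does not apply.
Duty = €284,061.96 × 11.5% = €32,667.13.
Line 3 (23.73, Quenara, 2,590 units, €476,067.90):
Base rate for 23.73 is 34%.
23.73 has an FTA preferential rate, but origin Quenara is not Ilon; base rate stands.
Duty = €476,067.90 × 34% = €161,863.09.
Total = €15,991.67 + €32,667.13 + €161,863.09 = €210,521.89.

€210,521.89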